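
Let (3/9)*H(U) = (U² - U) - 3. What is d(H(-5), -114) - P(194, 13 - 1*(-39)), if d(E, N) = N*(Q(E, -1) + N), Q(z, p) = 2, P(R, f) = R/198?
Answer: 1263935/99 ≈ 12767.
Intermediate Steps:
P(R, f) = R/198 (P(R, f) = R*(1/198) = R/198)
H(U) = -9 - 3*U + 3*U² (H(U) = 3*((U² - U) - 3) = 3*(-3 + U² - U) = -9 - 3*U + 3*U²)
d(E, N) = N*(2 + N)
d(H(-5), -114) - P(194, 13 - 1*(-39)) = -114*(2 - 114) - 194/198 = -114*(-112) - 1*97/99 = 12768 - 97/99 = 1263935/99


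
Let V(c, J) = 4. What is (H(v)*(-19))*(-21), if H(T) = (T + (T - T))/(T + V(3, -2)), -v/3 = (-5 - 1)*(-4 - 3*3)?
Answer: 46683/115 ≈ 405.94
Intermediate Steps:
v = -234 (v = -3*(-5 - 1)*(-4 - 3*3) = -(-18)*(-4 - 9) = -(-18)*(-13) = -3*78 = -234)
H(T) = T/(4 + T) (H(T) = (T + (T - T))/(T + 4) = (T + 0)/(4 + T) = T/(4 + T))
(H(v)*(-19))*(-21) = (-234/(4 - 234)*(-19))*(-21) = (-234/(-230)*(-19))*(-21) = (-234*(-1/230)*(-19))*(-21) = ((117/115)*(-19))*(-21) = -2223/115*(-21) = 46683/115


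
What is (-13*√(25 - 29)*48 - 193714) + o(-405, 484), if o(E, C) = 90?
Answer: -193624 - 1248*I ≈ -1.9362e+5 - 1248.0*I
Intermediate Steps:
(-13*√(25 - 29)*48 - 193714) + o(-405, 484) = (-13*√(25 - 29)*48 - 193714) + 90 = (-26*I*48 - 193714) + 90 = (-1248*I - 193714) + 90 = (-193714 - 1248*I) + 90 = -193624 - 1248*I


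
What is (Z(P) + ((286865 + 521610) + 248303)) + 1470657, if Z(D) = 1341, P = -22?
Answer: 2528776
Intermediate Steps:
(Z(P) + ((286865 + 521610) + 248303)) + 1470657 = (1341 + ((286865 + 521610) + 248303)) + 1470657 = (1341 + (808475 + 248303)) + 1470657 = (1341 + 1056778) + 1470657 = 1058119 + 1470657 = 2528776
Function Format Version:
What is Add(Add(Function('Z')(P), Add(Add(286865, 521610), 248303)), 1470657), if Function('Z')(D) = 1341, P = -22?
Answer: 2528776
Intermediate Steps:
Add(Add(Function('Z')(P), Add(Add(286865, 521610), 248303)), 1470657) = Add(Add(1341, Add(Add(286865, 521610), 248303)), 1470657) = Add(Add(1341, Add(808475, 248303)), 1470657) = Add(Add(1341, 1056778), 1470657) = Add(1058119, 1470657) = 2528776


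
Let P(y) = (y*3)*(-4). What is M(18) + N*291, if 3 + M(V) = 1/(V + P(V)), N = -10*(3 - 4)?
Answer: 575585/198 ≈ 2907.0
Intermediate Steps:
P(y) = -12*y (P(y) = (3*y)*(-4) = -12*y)
N = 10 (N = -10*(-1) = 10)
M(V) = -3 - 1/(11*V) (M(V) = -3 + 1/(V - 12*V) = -3 + 1/(-11*V) = -3 - 1/(11*V))
M(18) + N*291 = (-3 - 1/11/18) + 10*291 = (-3 - 1/11*1/18) + 2910 = (-3 - 1/198) + 2910 = -595/198 + 2910 = 575585/198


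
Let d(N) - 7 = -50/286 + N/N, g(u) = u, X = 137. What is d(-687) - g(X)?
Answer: -18472/143 ≈ -129.17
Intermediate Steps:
d(N) = 1119/143 (d(N) = 7 + (-50/286 + N/N) = 7 + (-50*1/286 + 1) = 7 + (-25/143 + 1) = 7 + 118/143 = 1119/143)
d(-687) - g(X) = 1119/143 - 1*137 = 1119/143 - 137 = -18472/143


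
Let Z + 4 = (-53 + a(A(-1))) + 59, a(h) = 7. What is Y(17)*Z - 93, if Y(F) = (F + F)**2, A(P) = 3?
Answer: 10311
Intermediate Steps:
Z = 9 (Z = -4 + ((-53 + 7) + 59) = -4 + (-46 + 59) = -4 + 13 = 9)
Y(F) = 4*F**2 (Y(F) = (2*F)**2 = 4*F**2)
Y(17)*Z - 93 = (4*17**2)*9 - 93 = (4*289)*9 - 93 = 1156*9 - 93 = 10404 - 93 = 10311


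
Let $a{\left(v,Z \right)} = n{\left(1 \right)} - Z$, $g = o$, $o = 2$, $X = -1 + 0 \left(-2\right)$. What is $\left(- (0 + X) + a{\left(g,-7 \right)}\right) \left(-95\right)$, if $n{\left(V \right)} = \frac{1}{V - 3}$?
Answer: $- \frac{1425}{2} \approx -712.5$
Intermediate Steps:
$X = -1$ ($X = -1 + 0 = -1$)
$n{\left(V \right)} = \frac{1}{-3 + V}$
$g = 2$
$a{\left(v,Z \right)} = - \frac{1}{2} - Z$ ($a{\left(v,Z \right)} = \frac{1}{-3 + 1} - Z = \frac{1}{-2} - Z = - \frac{1}{2} - Z$)
$\left(- (0 + X) + a{\left(g,-7 \right)}\right) \left(-95\right) = \left(- (0 - 1) - - \frac{13}{2}\right) \left(-95\right) = \left(\left(-1\right) \left(-1\right) + \left(- \frac{1}{2} + 7\right)\right) \left(-95\right) = \left(1 + \frac{13}{2}\right) \left(-95\right) = \frac{15}{2} \left(-95\right) = - \frac{1425}{2}$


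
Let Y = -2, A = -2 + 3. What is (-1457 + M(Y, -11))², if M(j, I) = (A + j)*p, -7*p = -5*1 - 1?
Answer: 104142025/49 ≈ 2.1253e+6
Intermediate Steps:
p = 6/7 (p = -(-5*1 - 1)/7 = -(-5 - 1)/7 = -⅐*(-6) = 6/7 ≈ 0.85714)
A = 1
M(j, I) = 6/7 + 6*j/7 (M(j, I) = (1 + j)*(6/7) = 6/7 + 6*j/7)
(-1457 + M(Y, -11))² = (-1457 + (6/7 + (6/7)*(-2)))² = (-1457 + (6/7 - 12/7))² = (-1457 - 6/7)² = (-10205/7)² = 104142025/49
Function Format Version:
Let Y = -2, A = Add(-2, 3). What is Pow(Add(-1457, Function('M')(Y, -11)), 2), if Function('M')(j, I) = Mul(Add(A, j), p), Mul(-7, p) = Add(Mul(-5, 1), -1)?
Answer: Rational(104142025, 49) ≈ 2.1253e+6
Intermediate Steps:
p = Rational(6, 7) (p = Mul(Rational(-1, 7), Add(Mul(-5, 1), -1)) = Mul(Rational(-1, 7), Add(-5, -1)) = Mul(Rational(-1, 7), -6) = Rational(6, 7) ≈ 0.85714)
A = 1
Function('M')(j, I) = Add(Rational(6, 7), Mul(Rational(6, 7), j)) (Function('M')(j, I) = Mul(Add(1, j), Rational(6, 7)) = Add(Rational(6, 7), Mul(Rational(6, 7), j)))
Pow(Add(-1457, Function('M')(Y, -11)), 2) = Pow(Add(-1457, Add(Rational(6, 7), Mul(Rational(6, 7), -2))), 2) = Pow(Add(-1457, Add(Rational(6, 7), Rational(-12, 7))), 2) = Pow(Add(-1457, Rational(-6, 7)), 2) = Pow(Rational(-10205, 7), 2) = Rational(104142025, 49)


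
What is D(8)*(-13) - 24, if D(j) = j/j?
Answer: -37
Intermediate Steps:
D(j) = 1
D(8)*(-13) - 24 = 1*(-13) - 24 = -13 - 24 = -37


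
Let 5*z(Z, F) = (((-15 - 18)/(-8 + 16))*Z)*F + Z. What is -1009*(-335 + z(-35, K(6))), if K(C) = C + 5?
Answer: 196755/8 ≈ 24594.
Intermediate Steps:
K(C) = 5 + C
z(Z, F) = Z/5 - 33*F*Z/40 (z(Z, F) = ((((-15 - 18)/(-8 + 16))*Z)*F + Z)/5 = (((-33/8)*Z)*F + Z)/5 = (((-33*1/8)*Z)*F + Z)/5 = ((-33*Z/8)*F + Z)/5 = (-33*F*Z/8 + Z)/5 = (Z - 33*F*Z/8)/5 = Z/5 - 33*F*Z/40)
-1009*(-335 + z(-35, K(6))) = -1009*(-335 + (1/40)*(-35)*(8 - 33*(5 + 6))) = -1009*(-335 + (1/40)*(-35)*(8 - 33*11)) = -1009*(-335 + (1/40)*(-35)*(8 - 363)) = -1009*(-335 + (1/40)*(-35)*(-355)) = -1009*(-335 + 2485/8) = -1009*(-195/8) = 196755/8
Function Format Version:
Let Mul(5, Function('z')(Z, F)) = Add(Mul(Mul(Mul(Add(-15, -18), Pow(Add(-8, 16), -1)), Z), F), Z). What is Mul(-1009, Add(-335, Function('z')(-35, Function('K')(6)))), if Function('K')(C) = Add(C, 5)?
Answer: Rational(196755, 8) ≈ 24594.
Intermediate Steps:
Function('K')(C) = Add(5, C)
Function('z')(Z, F) = Add(Mul(Rational(1, 5), Z), Mul(Rational(-33, 40), F, Z)) (Function('z')(Z, F) = Mul(Rational(1, 5), Add(Mul(Mul(Mul(Add(-15, -18), Pow(Add(-8, 16), -1)), Z), F), Z)) = Mul(Rational(1, 5), Add(Mul(Mul(Mul(-33, Pow(8, -1)), Z), F), Z)) = Mul(Rational(1, 5), Add(Mul(Mul(Mul(-33, Rational(1, 8)), Z), F), Z)) = Mul(Rational(1, 5), Add(Mul(Mul(Rational(-33, 8), Z), F), Z)) = Mul(Rational(1, 5), Add(Mul(Rational(-33, 8), F, Z), Z)) = Mul(Rational(1, 5), Add(Z, Mul(Rational(-33, 8), F, Z))) = Add(Mul(Rational(1, 5), Z), Mul(Rational(-33, 40), F, Z)))
Mul(-1009, Add(-335, Function('z')(-35, Function('K')(6)))) = Mul(-1009, Add(-335, Mul(Rational(1, 40), -35, Add(8, Mul(-33, Add(5, 6)))))) = Mul(-1009, Add(-335, Mul(Rational(1, 40), -35, Add(8, Mul(-33, 11))))) = Mul(-1009, Add(-335, Mul(Rational(1, 40), -35, Add(8, -363)))) = Mul(-1009, Add(-335, Mul(Rational(1, 40), -35, -355))) = Mul(-1009, Add(-335, Rational(2485, 8))) = Mul(-1009, Rational(-195, 8)) = Rational(196755, 8)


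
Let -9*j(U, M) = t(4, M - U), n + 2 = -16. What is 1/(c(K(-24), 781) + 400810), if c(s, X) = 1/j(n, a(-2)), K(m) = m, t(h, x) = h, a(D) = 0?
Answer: 4/1603231 ≈ 2.4950e-6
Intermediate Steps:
n = -18 (n = -2 - 16 = -18)
j(U, M) = -4/9 (j(U, M) = -⅑*4 = -4/9)
c(s, X) = -9/4 (c(s, X) = 1/(-4/9) = -9/4)
1/(c(K(-24), 781) + 400810) = 1/(-9/4 + 400810) = 1/(1603231/4) = 4/1603231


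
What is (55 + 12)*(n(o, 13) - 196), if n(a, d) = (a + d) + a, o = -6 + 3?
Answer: -12663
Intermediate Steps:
o = -3
n(a, d) = d + 2*a
(55 + 12)*(n(o, 13) - 196) = (55 + 12)*((13 + 2*(-3)) - 196) = 67*((13 - 6) - 196) = 67*(7 - 196) = 67*(-189) = -12663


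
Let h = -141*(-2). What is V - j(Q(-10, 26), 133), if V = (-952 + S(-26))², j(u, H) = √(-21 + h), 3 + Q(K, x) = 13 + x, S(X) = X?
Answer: 956484 - 3*√29 ≈ 9.5647e+5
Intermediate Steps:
h = 282
Q(K, x) = 10 + x (Q(K, x) = -3 + (13 + x) = 10 + x)
j(u, H) = 3*√29 (j(u, H) = √(-21 + 282) = √261 = 3*√29)
V = 956484 (V = (-952 - 26)² = (-978)² = 956484)
V - j(Q(-10, 26), 133) = 956484 - 3*√29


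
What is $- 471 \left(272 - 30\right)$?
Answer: $-113982$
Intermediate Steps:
$- 471 \left(272 - 30\right) = \left(-471\right) 242 = -113982$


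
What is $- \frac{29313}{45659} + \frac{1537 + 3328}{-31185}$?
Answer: $- \frac{32464484}{40682169} \approx -0.798$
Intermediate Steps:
$- \frac{29313}{45659} + \frac{1537 + 3328}{-31185} = \left(-29313\right) \frac{1}{45659} + 4865 \left(- \frac{1}{31185}\right) = - \frac{29313}{45659} - \frac{139}{891} = - \frac{32464484}{40682169}$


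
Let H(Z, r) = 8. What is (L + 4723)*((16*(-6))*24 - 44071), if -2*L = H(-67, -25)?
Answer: -218843625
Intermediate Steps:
L = -4 (L = -1/2*8 = -4)
(L + 4723)*((16*(-6))*24 - 44071) = (-4 + 4723)*((16*(-6))*24 - 44071) = 4719*(-96*24 - 44071) = 4719*(-2304 - 44071) = 4719*(-46375) = -218843625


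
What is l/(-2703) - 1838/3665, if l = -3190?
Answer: 6723236/9906495 ≈ 0.67867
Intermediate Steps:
l/(-2703) - 1838/3665 = -3190/(-2703) - 1838/3665 = -3190*(-1/2703) - 1838*1/3665 = 3190/2703 - 1838/3665 = 6723236/9906495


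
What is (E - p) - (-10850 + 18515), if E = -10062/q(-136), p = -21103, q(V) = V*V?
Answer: 124269593/9248 ≈ 13437.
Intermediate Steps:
q(V) = V²
E = -5031/9248 (E = -10062/((-136)²) = -10062/18496 = -10062*1/18496 = -5031/9248 ≈ -0.54401)
(E - p) - (-10850 + 18515) = (-5031/9248 - 1*(-21103)) - (-10850 + 18515) = (-5031/9248 + 21103) - 1*7665 = 195155513/9248 - 7665 = 124269593/9248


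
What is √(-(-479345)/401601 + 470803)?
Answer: 2*√18983220937637937/401601 ≈ 686.15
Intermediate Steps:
√(-(-479345)/401601 + 470803) = √(-1*(-479345/401601) + 470803) = √(479345/401601 + 470803) = √(189075434948/401601) = 2*√18983220937637937/401601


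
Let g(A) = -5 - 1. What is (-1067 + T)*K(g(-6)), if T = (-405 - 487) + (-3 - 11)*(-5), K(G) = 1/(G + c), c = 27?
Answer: -1889/21 ≈ -89.952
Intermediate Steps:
g(A) = -6
K(G) = 1/(27 + G) (K(G) = 1/(G + 27) = 1/(27 + G))
T = -822 (T = -892 - 14*(-5) = -892 + 70 = -822)
(-1067 + T)*K(g(-6)) = (-1067 - 822)/(27 - 6) = -1889/21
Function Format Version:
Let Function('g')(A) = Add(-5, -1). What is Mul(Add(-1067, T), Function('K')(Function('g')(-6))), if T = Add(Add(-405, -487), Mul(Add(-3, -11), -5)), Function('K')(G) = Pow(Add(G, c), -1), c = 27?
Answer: Rational(-1889, 21) ≈ -89.952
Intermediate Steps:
Function('g')(A) = -6
Function('K')(G) = Pow(Add(27, G), -1) (Function('K')(G) = Pow(Add(G, 27), -1) = Pow(Add(27, G), -1))
T = -822 (T = Add(-892, Mul(-14, -5)) = Add(-892, 70) = -822)
Mul(Add(-1067, T), Function('K')(Function('g')(-6))) = Mul(Add(-1067, -822), Pow(Add(27, -6), -1)) = Mul(-1889, Pow(21, -1)) = Mul(-1889, Rational(1, 21)) = Rational(-1889, 21)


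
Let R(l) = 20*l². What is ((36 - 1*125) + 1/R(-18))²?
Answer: 332604804961/41990400 ≈ 7921.0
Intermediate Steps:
((36 - 1*125) + 1/R(-18))² = ((36 - 1*125) + 1/(20*(-18)²))² = ((36 - 125) + 1/(20*324))² = (-89 + 1/6480)² = (-576719/6480)² = 332604804961/41990400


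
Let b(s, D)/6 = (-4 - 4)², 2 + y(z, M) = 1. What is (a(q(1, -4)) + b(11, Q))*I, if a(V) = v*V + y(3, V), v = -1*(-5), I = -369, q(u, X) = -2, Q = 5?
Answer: -137637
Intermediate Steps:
y(z, M) = -1 (y(z, M) = -2 + 1 = -1)
v = 5
b(s, D) = 384 (b(s, D) = 6*(-4 - 4)² = 6*(-8)² = 6*64 = 384)
a(V) = -1 + 5*V (a(V) = 5*V - 1 = -1 + 5*V)
(a(q(1, -4)) + b(11, Q))*I = ((-1 + 5*(-2)) + 384)*(-369) = ((-1 - 10) + 384)*(-369) = (-11 + 384)*(-369) = 373*(-369) = -137637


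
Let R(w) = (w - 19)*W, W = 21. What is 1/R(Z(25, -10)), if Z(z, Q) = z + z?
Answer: 1/651 ≈ 0.0015361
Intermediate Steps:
Z(z, Q) = 2*z
R(w) = -399 + 21*w (R(w) = (w - 19)*21 = (-19 + w)*21 = -399 + 21*w)
1/R(Z(25, -10)) = 1/(-399 + 21*(2*25)) = 1/(-399 + 21*50) = 1/(-399 + 1050) = 1/651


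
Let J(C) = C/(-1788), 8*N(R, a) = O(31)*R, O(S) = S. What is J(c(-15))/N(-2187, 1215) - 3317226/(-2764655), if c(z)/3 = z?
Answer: 11169904919176/9309287313405 ≈ 1.1999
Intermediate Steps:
N(R, a) = 31*R/8 (N(R, a) = (31*R)/8 = 31*R/8)
c(z) = 3*z
J(C) = -C/1788 (J(C) = C*(-1/1788) = -C/1788)
J(c(-15))/N(-2187, 1215) - 3317226/(-2764655) = (-(-15)/596)/(((31/8)*(-2187))) - 3317226/(-2764655) = (-1/1788*(-45))/(-67797/8) - 3317226*(-1/2764655) = (15/596)*(-8/67797) + 3317226/2764655 = -10/3367251 + 3317226/2764655 = 11169904919176/9309287313405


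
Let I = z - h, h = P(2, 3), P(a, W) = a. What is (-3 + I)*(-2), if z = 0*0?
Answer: 10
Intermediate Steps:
z = 0
h = 2
I = -2 (I = 0 - 1*2 = 0 - 2 = -2)
(-3 + I)*(-2) = (-3 - 2)*(-2) = -5*(-2) = 10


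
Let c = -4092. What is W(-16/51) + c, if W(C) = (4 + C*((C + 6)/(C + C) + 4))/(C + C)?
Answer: -131229/32 ≈ -4100.9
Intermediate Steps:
W(C) = (4 + C*(4 + (6 + C)/(2*C)))/(2*C) (W(C) = (4 + C*((6 + C)/((2*C)) + 4))/((2*C)) = (4 + C*((6 + C)*(1/(2*C)) + 4))*(1/(2*C)) = (4 + C*((6 + C)/(2*C) + 4))*(1/(2*C)) = (4 + C*(4 + (6 + C)/(2*C)))*(1/(2*C)) = (4 + C*(4 + (6 + C)/(2*C)))/(2*C))
W(-16/51) + c = (14 + 9*(-16/51))/(4*((-16/51))) - 4092 = (14 + 9*(-16*1/51))/(4*((-16*1/51))) - 4092 = (14 + 9*(-16/51))/(4*(-16/51)) - 4092 = (¼)*(-51/16)*(14 - 48/17) - 4092 = (¼)*(-51/16)*(190/17) - 4092 = -285/32 - 4092 = -131229/32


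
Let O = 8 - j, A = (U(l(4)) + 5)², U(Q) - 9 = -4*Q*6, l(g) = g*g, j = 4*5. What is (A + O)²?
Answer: 18738324544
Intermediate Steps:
j = 20
l(g) = g²
U(Q) = 9 - 24*Q (U(Q) = 9 - 4*Q*6 = 9 - 24*Q)
A = 136900 (A = ((9 - 24*4²) + 5)² = ((9 - 24*16) + 5)² = ((9 - 384) + 5)² = (-375 + 5)² = (-370)² = 136900)
O = -12 (O = 8 - 1*20 = 8 - 20 = -12)
(A + O)² = (136900 - 12)² = 136888² = 18738324544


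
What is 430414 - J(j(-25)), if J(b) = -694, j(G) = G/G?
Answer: 431108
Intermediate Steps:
j(G) = 1
430414 - J(j(-25)) = 430414 - 1*(-694) = 430414 + 694 = 431108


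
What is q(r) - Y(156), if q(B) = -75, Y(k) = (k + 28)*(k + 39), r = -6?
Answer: -35955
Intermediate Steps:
Y(k) = (28 + k)*(39 + k)
q(r) - Y(156) = -75 - (1092 + 156**2 + 67*156) = -75 - (1092 + 24336 + 10452) = -75 - 1*35880 = -75 - 35880 = -35955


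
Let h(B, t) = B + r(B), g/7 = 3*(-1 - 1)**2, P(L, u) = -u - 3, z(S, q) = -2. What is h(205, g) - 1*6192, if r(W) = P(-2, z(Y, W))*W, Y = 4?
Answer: -6192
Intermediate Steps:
P(L, u) = -3 - u
g = 84 (g = 7*(3*(-1 - 1)**2) = 7*(3*(-2)**2) = 7*(3*4) = 7*12 = 84)
r(W) = -W (r(W) = (-3 - 1*(-2))*W = (-3 + 2)*W = -W)
h(B, t) = 0 (h(B, t) = B - B = 0)
h(205, g) - 1*6192 = 0 - 1*6192 = 0 - 6192 = -6192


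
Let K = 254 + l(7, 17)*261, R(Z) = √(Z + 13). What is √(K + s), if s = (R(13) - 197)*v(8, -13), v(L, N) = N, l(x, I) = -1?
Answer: √(2554 - 13*√26) ≈ 49.877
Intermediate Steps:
R(Z) = √(13 + Z)
s = 2561 - 13*√26 (s = (√(13 + 13) - 197)*(-13) = (√26 - 197)*(-13) = (-197 + √26)*(-13) = 2561 - 13*√26 ≈ 2494.7)
K = -7 (K = 254 - 1*261 = 254 - 261 = -7)
√(K + s) = √(-7 + (2561 - 13*√26)) = √(2554 - 13*√26)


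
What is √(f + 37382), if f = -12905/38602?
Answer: √55702958491518/38602 ≈ 193.34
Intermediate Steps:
f = -12905/38602 (f = -12905*1/38602 = -12905/38602 ≈ -0.33431)
√(f + 37382) = √(-12905/38602 + 37382) = √(1443007059/38602) = √55702958491518/38602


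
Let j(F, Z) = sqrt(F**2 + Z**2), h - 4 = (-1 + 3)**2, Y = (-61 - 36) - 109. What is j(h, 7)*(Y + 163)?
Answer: -43*sqrt(113) ≈ -457.10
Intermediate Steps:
Y = -206 (Y = -97 - 109 = -206)
h = 8 (h = 4 + (-1 + 3)**2 = 4 + 2**2 = 4 + 4 = 8)
j(h, 7)*(Y + 163) = sqrt(8**2 + 7**2)*(-206 + 163) = sqrt(64 + 49)*(-43) = sqrt(113)*(-43) = -43*sqrt(113)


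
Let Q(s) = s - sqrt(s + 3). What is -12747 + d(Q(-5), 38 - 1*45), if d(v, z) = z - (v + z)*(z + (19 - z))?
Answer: -12526 + 19*I*sqrt(2) ≈ -12526.0 + 26.87*I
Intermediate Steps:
Q(s) = s - sqrt(3 + s)
d(v, z) = -19*v - 18*z (d(v, z) = z - (v + z)*19 = z - (19*v + 19*z) = z + (-19*v - 19*z) = -19*v - 18*z)
-12747 + d(Q(-5), 38 - 1*45) = -12747 + (-19*(-5 - sqrt(3 - 5)) - 18*(38 - 1*45)) = -12747 + (-19*(-5 - sqrt(-2)) - 18*(38 - 45)) = -12747 + (-19*(-5 - I*sqrt(2)) - 18*(-7)) = -12747 + (-19*(-5 - I*sqrt(2)) + 126) = -12747 + ((95 + 19*I*sqrt(2)) + 126) = -12747 + (221 + 19*I*sqrt(2)) = -12526 + 19*I*sqrt(2)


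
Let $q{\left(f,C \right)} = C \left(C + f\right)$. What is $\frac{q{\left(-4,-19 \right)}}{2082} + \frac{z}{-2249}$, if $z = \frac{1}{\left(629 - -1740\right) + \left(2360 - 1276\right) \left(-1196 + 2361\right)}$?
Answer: $\frac{414494502365}{1974777014574} \approx 0.20989$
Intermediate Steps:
$z = \frac{1}{1265229}$ ($z = \frac{1}{\left(629 + 1740\right) + 1084 \cdot 1165} = \frac{1}{2369 + 1262860} = \frac{1}{1265229} \approx 7.9037 \cdot 10^{-7}$)
$\frac{q{\left(-4,-19 \right)}}{2082} + \frac{z}{-2249} = \frac{\left(-19\right) \left(-19 - 4\right)}{2082} + \frac{1}{1265229 \left(-2249\right)} = \left(-19\right) \left(-23\right) \frac{1}{2082} + \frac{1}{1265229} \left(- \frac{1}{2249}\right) = 437 \cdot \frac{1}{2082} - \frac{1}{2845500021} = \frac{437}{2082} - \frac{1}{2845500021} = \frac{414494502365}{1974777014574}$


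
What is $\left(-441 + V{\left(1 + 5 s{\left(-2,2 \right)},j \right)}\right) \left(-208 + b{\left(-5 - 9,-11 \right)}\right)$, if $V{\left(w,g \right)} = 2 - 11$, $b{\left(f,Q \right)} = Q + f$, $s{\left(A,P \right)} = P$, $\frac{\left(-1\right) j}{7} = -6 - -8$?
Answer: $104850$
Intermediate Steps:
$j = -14$ ($j = - 7 \left(-6 - -8\right) = - 7 \left(-6 + 8\right) = \left(-7\right) 2 = -14$)
$V{\left(w,g \right)} = -9$
$\left(-441 + V{\left(1 + 5 s{\left(-2,2 \right)},j \right)}\right) \left(-208 + b{\left(-5 - 9,-11 \right)}\right) = \left(-441 - 9\right) \left(-208 - 25\right) = - 450 \left(-208 - 25\right) = \left(-450\right) \left(-233\right) = 104850$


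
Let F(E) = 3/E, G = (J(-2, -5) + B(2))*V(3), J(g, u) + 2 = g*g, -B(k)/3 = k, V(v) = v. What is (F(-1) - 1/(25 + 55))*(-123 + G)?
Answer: 6507/16 ≈ 406.69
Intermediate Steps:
B(k) = -3*k
J(g, u) = -2 + g² (J(g, u) = -2 + g*g = -2 + g²)
G = -12 (G = ((-2 + (-2)²) - 3*2)*3 = ((-2 + 4) - 6)*3 = (2 - 6)*3 = -4*3 = -12)
(F(-1) - 1/(25 + 55))*(-123 + G) = (3/(-1) - 1/(25 + 55))*(-123 - 12) = (3*(-1) - 1/80)*(-135) = (-3 - 1*1/80)*(-135) = (-3 - 1/80)*(-135) = -241/80*(-135) = 6507/16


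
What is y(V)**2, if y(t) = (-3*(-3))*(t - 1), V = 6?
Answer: 2025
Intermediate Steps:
y(t) = -9 + 9*t (y(t) = 9*(-1 + t) = -9 + 9*t)
y(V)**2 = (-9 + 9*6)**2 = (-9 + 54)**2 = 45**2 = 2025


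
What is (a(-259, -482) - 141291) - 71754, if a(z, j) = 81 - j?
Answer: -212482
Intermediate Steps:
(a(-259, -482) - 141291) - 71754 = ((81 - 1*(-482)) - 141291) - 71754 = ((81 + 482) - 141291) - 71754 = (563 - 141291) - 71754 = -140728 - 71754 = -212482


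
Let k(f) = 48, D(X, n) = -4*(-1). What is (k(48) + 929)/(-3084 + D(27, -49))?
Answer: -977/3080 ≈ -0.31721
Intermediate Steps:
D(X, n) = 4
(k(48) + 929)/(-3084 + D(27, -49)) = (48 + 929)/(-3084 + 4) = 977/(-3080) = 977*(-1/3080) = -977/3080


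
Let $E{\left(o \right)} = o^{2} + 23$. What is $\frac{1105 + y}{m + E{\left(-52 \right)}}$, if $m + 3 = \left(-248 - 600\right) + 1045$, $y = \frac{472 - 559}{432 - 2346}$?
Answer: $\frac{1057}{2794} \approx 0.37831$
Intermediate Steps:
$E{\left(o \right)} = 23 + o^{2}$
$y = \frac{1}{22}$ ($y = - \frac{87}{-1914} = \left(-87\right) \left(- \frac{1}{1914}\right) = \frac{1}{22} \approx 0.045455$)
$m = 194$ ($m = -3 + \left(\left(-248 - 600\right) + 1045\right) = -3 + \left(-848 + 1045\right) = -3 + 197 = 194$)
$\frac{1105 + y}{m + E{\left(-52 \right)}} = \frac{1105 + \frac{1}{22}}{194 + \left(23 + \left(-52\right)^{2}\right)} = \frac{24311}{22 \left(194 + \left(23 + 2704\right)\right)} = \frac{24311}{22 \left(194 + 2727\right)} = \frac{24311}{22 \cdot 2921} = \frac{24311}{22} \cdot \frac{1}{2921} = \frac{1057}{2794}$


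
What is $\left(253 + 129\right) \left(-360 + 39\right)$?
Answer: $-122622$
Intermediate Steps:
$\left(253 + 129\right) \left(-360 + 39\right) = 382 \left(-321\right) = -122622$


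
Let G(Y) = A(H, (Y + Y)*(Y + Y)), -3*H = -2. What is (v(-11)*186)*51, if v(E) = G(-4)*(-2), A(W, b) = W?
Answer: -12648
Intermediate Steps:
H = ⅔ (H = -⅓*(-2) = ⅔ ≈ 0.66667)
G(Y) = ⅔
v(E) = -4/3 (v(E) = (⅔)*(-2) = -4/3)
(v(-11)*186)*51 = -4/3*186*51 = -248*51 = -12648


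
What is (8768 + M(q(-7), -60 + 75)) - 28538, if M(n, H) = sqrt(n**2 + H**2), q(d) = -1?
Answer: -19770 + sqrt(226) ≈ -19755.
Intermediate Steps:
M(n, H) = sqrt(H**2 + n**2)
(8768 + M(q(-7), -60 + 75)) - 28538 = (8768 + sqrt((-60 + 75)**2 + (-1)**2)) - 28538 = (8768 + sqrt(15**2 + 1)) - 28538 = (8768 + sqrt(225 + 1)) - 28538 = (8768 + sqrt(226)) - 28538 = -19770 + sqrt(226)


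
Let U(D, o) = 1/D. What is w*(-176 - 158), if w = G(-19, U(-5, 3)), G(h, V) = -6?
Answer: 2004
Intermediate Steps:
w = -6
w*(-176 - 158) = -6*(-176 - 158) = -6*(-334) = 2004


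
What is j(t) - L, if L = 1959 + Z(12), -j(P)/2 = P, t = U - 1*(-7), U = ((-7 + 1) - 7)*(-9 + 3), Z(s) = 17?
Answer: -2146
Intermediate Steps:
U = 78 (U = (-6 - 7)*(-6) = -13*(-6) = 78)
t = 85 (t = 78 - 1*(-7) = 78 + 7 = 85)
j(P) = -2*P
L = 1976 (L = 1959 + 17 = 1976)
j(t) - L = -2*85 - 1*1976 = -170 - 1976 = -2146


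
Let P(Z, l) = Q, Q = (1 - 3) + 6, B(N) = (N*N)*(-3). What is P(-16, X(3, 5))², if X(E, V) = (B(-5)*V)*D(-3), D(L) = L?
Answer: 16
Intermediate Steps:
B(N) = -3*N² (B(N) = N²*(-3) = -3*N²)
X(E, V) = 225*V (X(E, V) = ((-3*(-5)²)*V)*(-3) = ((-3*25)*V)*(-3) = -75*V*(-3) = 225*V)
Q = 4 (Q = -2 + 6 = 4)
P(Z, l) = 4
P(-16, X(3, 5))² = 4² = 16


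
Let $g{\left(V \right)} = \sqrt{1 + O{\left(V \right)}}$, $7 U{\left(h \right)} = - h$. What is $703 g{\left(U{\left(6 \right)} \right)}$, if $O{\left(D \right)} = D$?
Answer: $\frac{703 \sqrt{7}}{7} \approx 265.71$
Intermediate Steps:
$U{\left(h \right)} = - \frac{h}{7}$ ($U{\left(h \right)} = \frac{\left(-1\right) h}{7} = - \frac{h}{7}$)
$g{\left(V \right)} = \sqrt{1 + V}$
$703 g{\left(U{\left(6 \right)} \right)} = 703 \sqrt{1 - \frac{6}{7}} = \frac{703}{\sqrt{7}} = 703 \frac{\sqrt{7}}{7} = \frac{703 \sqrt{7}}{7}$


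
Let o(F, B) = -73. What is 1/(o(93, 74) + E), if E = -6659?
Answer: -1/6732 ≈ -0.00014854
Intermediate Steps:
1/(o(93, 74) + E) = 1/(-73 - 6659) = 1/(-6732) = -1/6732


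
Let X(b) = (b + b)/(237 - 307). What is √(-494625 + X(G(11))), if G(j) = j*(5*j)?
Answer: 4*I*√1514842/7 ≈ 703.31*I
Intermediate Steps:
G(j) = 5*j²
X(b) = -b/35 (X(b) = (2*b)/(-70) = (2*b)*(-1/70) = -b/35)
√(-494625 + X(G(11))) = √(-494625 - 11²/7) = √(-494625 - 121/7) = √(-3462496/7) = 4*I*√1514842/7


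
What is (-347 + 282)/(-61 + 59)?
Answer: 65/2 ≈ 32.500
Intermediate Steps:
(-347 + 282)/(-61 + 59) = -65/(-2) = -65*(-½) = 65/2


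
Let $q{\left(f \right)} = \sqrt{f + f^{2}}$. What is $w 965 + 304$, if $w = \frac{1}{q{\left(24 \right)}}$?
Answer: $304 + \frac{193 \sqrt{6}}{12} \approx 343.4$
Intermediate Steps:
$w = \frac{\sqrt{6}}{60}$ ($w = \frac{1}{\sqrt{24 \left(1 + 24\right)}} = \frac{1}{\sqrt{24 \cdot 25}} = \frac{1}{\sqrt{600}} = \frac{1}{10 \sqrt{6}} = \frac{\sqrt{6}}{60} \approx 0.040825$)
$w 965 + 304 = \frac{\sqrt{6}}{60} \cdot 965 + 304 = \frac{193 \sqrt{6}}{12} + 304 = 304 + \frac{193 \sqrt{6}}{12}$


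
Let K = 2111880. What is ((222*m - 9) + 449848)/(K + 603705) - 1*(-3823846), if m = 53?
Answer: 2076795860303/543117 ≈ 3.8238e+6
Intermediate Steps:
((222*m - 9) + 449848)/(K + 603705) - 1*(-3823846) = ((222*53 - 9) + 449848)/(2111880 + 603705) - 1*(-3823846) = ((11766 - 9) + 449848)/2715585 + 3823846 = (11757 + 449848)*(1/2715585) + 3823846 = 461605*(1/2715585) + 3823846 = 92321/543117 + 3823846 = 2076795860303/543117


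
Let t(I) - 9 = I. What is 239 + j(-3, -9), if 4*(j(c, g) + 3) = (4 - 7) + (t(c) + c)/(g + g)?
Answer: 5645/24 ≈ 235.21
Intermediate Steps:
t(I) = 9 + I
j(c, g) = -15/4 + (9 + 2*c)/(8*g) (j(c, g) = -3 + ((4 - 7) + ((9 + c) + c)/(g + g))/4 = -3 + (-3 + (9 + 2*c)/((2*g)))/4 = -3 + (-3 + (9 + 2*c)*(1/(2*g)))/4 = -3 + (-3 + (9 + 2*c)/(2*g))/4 = -3 + (-¾ + (9 + 2*c)/(8*g)) = -15/4 + (9 + 2*c)/(8*g))
239 + j(-3, -9) = 239 + (⅛)*(9 - 30*(-9) + 2*(-3))/(-9) = 239 + (⅛)*(-⅑)*(9 + 270 - 6) = 239 + (⅛)*(-⅑)*273 = 239 - 91/24 = 5645/24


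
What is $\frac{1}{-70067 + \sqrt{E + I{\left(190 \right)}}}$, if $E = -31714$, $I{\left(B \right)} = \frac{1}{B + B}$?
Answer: $- \frac{26625460}{1865578157139} - \frac{2 i \sqrt{1144875305}}{1865578157139} \approx -1.4272 \cdot 10^{-5} - 3.6274 \cdot 10^{-8} i$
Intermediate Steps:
$I{\left(B \right)} = \frac{1}{2 B}$
$\frac{1}{-70067 + \sqrt{E + I{\left(190 \right)}}} = \frac{1}{-70067 + \sqrt{-31714 + \frac{1}{2 \cdot 190}}} = \frac{1}{-70067 + \sqrt{-31714 + \frac{1}{2} \cdot \frac{1}{190}}} = \frac{1}{-70067 + \sqrt{-31714 + \frac{1}{380}}} = \frac{1}{-70067 + \sqrt{- \frac{12051319}{380}}} = \frac{1}{-70067 + \frac{i \sqrt{1144875305}}{190}}$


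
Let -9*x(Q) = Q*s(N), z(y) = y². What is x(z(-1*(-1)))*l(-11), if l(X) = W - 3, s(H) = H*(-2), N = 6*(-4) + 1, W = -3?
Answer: 92/3 ≈ 30.667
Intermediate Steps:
N = -23 (N = -24 + 1 = -23)
s(H) = -2*H
l(X) = -6 (l(X) = -3 - 3 = -6)
x(Q) = -46*Q/9 (x(Q) = -Q*(-2*(-23))/9 = -Q*46/9 = -46*Q/9)
x(z(-1*(-1)))*l(-11) = -46*(-1*(-1))²/9*(-6) = -46/9*1²*(-6) = -46/9*1*(-6) = -46/9*(-6) = 92/3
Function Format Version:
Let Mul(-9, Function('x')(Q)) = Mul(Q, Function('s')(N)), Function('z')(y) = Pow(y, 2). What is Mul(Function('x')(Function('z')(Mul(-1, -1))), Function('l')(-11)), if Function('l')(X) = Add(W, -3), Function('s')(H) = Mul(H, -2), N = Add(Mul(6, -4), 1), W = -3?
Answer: Rational(92, 3) ≈ 30.667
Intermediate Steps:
N = -23 (N = Add(-24, 1) = -23)
Function('s')(H) = Mul(-2, H)
Function('l')(X) = -6 (Function('l')(X) = Add(-3, -3) = -6)
Function('x')(Q) = Mul(Rational(-46, 9), Q) (Function('x')(Q) = Mul(Rational(-1, 9), Mul(Q, Mul(-2, -23))) = Mul(Rational(-1, 9), Mul(Q, 46)) = Mul(Rational(-1, 9), Mul(46, Q)) = Mul(Rational(-46, 9), Q))
Mul(Function('x')(Function('z')(Mul(-1, -1))), Function('l')(-11)) = Mul(Mul(Rational(-46, 9), Pow(Mul(-1, -1), 2)), -6) = Mul(Mul(Rational(-46, 9), Pow(1, 2)), -6) = Mul(Mul(Rational(-46, 9), 1), -6) = Mul(Rational(-46, 9), -6) = Rational(92, 3)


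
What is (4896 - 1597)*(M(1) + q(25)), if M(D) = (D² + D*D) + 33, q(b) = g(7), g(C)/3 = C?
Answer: 184744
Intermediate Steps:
g(C) = 3*C
q(b) = 21 (q(b) = 3*7 = 21)
M(D) = 33 + 2*D² (M(D) = (D² + D²) + 33 = 2*D² + 33 = 33 + 2*D²)
(4896 - 1597)*(M(1) + q(25)) = (4896 - 1597)*((33 + 2*1²) + 21) = 3299*((33 + 2*1) + 21) = 3299*((33 + 2) + 21) = 3299*(35 + 21) = 3299*56 = 184744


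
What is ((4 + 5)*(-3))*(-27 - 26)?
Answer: 1431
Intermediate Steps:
((4 + 5)*(-3))*(-27 - 26) = (9*(-3))*(-53) = -27*(-53) = 1431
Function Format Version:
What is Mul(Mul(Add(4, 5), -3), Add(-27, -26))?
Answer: 1431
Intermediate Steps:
Mul(Mul(Add(4, 5), -3), Add(-27, -26)) = Mul(Mul(9, -3), -53) = Mul(-27, -53) = 1431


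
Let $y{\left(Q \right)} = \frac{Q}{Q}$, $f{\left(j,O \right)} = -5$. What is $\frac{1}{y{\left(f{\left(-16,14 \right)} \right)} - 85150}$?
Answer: $- \frac{1}{85149} \approx -1.1744 \cdot 10^{-5}$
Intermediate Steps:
$y{\left(Q \right)} = 1$
$\frac{1}{y{\left(f{\left(-16,14 \right)} \right)} - 85150} = \frac{1}{1 - 85150} = \frac{1}{-85149} = - \frac{1}{85149}$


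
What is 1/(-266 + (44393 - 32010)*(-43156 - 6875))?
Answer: -1/619534139 ≈ -1.6141e-9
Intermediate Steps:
1/(-266 + (44393 - 32010)*(-43156 - 6875)) = 1/(-266 + 12383*(-50031)) = 1/(-266 - 619533873) = 1/(-619534139) = -1/619534139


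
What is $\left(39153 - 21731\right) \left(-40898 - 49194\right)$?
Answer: $-1569582824$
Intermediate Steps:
$\left(39153 - 21731\right) \left(-40898 - 49194\right) = 17422 \left(-90092\right) = -1569582824$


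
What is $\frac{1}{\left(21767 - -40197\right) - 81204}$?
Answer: $- \frac{1}{19240} \approx -5.1975 \cdot 10^{-5}$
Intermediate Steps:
$\frac{1}{\left(21767 - -40197\right) - 81204} = \frac{1}{\left(21767 + 40197\right) - 81204} = \frac{1}{61964 - 81204} = \frac{1}{-19240} = - \frac{1}{19240}$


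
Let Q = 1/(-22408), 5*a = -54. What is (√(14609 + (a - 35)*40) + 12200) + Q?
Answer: 273377599/22408 + √12777 ≈ 12313.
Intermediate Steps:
a = -54/5 (a = (⅕)*(-54) = -54/5 ≈ -10.800)
Q = -1/22408 ≈ -4.4627e-5
(√(14609 + (a - 35)*40) + 12200) + Q = (√(14609 + (-54/5 - 35)*40) + 12200) - 1/22408 = (√(14609 - 229/5*40) + 12200) - 1/22408 = (√(14609 - 1832) + 12200) - 1/22408 = (√12777 + 12200) - 1/22408 = (12200 + √12777) - 1/22408 = 273377599/22408 + √12777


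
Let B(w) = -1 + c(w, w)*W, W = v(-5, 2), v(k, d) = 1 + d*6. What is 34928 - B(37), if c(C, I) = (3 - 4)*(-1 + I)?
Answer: 35397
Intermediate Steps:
v(k, d) = 1 + 6*d
W = 13 (W = 1 + 6*2 = 1 + 12 = 13)
c(C, I) = 1 - I (c(C, I) = -(-1 + I) = 1 - I)
B(w) = 12 - 13*w (B(w) = -1 + (1 - w)*13 = -1 + (13 - 13*w) = 12 - 13*w)
34928 - B(37) = 34928 - (12 - 13*37) = 34928 - (12 - 481) = 34928 - 1*(-469) = 34928 + 469 = 35397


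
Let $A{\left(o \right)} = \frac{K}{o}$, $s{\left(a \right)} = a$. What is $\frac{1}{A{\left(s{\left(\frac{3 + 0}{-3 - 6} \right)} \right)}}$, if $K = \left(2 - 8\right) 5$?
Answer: $\frac{1}{90} \approx 0.011111$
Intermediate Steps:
$K = -30$ ($K = \left(-6\right) 5 = -30$)
$A{\left(o \right)} = - \frac{30}{o}$
$\frac{1}{A{\left(s{\left(\frac{3 + 0}{-3 - 6} \right)} \right)}} = \frac{1}{\left(-30\right) \frac{1}{\left(3 + 0\right) \frac{1}{-3 - 6}}} = \frac{1}{\left(-30\right) \frac{1}{3 \frac{1}{-9}}} = \frac{1}{\left(-30\right) \frac{1}{3 \left(- \frac{1}{9}\right)}} = \frac{1}{\left(-30\right) \frac{1}{- \frac{1}{3}}} = \frac{1}{\left(-30\right) \left(-3\right)} = \frac{1}{90}$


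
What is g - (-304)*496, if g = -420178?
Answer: -269394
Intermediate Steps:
g - (-304)*496 = -420178 - (-304)*496 = -420178 - 1*(-150784) = -420178 + 150784 = -269394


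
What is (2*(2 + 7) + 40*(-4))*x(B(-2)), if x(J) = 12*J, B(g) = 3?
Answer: -5112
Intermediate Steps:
(2*(2 + 7) + 40*(-4))*x(B(-2)) = (2*(2 + 7) + 40*(-4))*(12*3) = (2*9 - 160)*36 = (18 - 160)*36 = -142*36 = -5112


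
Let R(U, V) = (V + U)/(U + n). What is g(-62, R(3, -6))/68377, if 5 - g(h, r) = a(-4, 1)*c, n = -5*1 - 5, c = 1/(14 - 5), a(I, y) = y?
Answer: 44/615393 ≈ 7.1499e-5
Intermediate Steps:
c = ⅑ (c = 1/9 = ⅑ ≈ 0.11111)
n = -10 (n = -5 - 5 = -10)
R(U, V) = (U + V)/(-10 + U) (R(U, V) = (V + U)/(U - 10) = (U + V)/(-10 + U))
g(h, r) = 44/9 (g(h, r) = 5 - 1/9 = 5 - 1*⅑ = 5 - ⅑ = 44/9)
g(-62, R(3, -6))/68377 = (44/9)/68377 = (44/9)*(1/68377) = 44/615393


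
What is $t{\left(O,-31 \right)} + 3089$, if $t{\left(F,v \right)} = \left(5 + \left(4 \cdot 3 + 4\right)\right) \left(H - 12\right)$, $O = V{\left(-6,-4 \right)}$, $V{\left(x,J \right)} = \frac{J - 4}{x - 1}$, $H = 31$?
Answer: $3488$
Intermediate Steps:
$V{\left(x,J \right)} = \frac{-4 + J}{-1 + x}$
$O = \frac{8}{7}$ ($O = \frac{-4 - 4}{-1 - 6} = \frac{1}{-7} \left(-8\right) = \left(- \frac{1}{7}\right) \left(-8\right) = \frac{8}{7} \approx 1.1429$)
$t{\left(F,v \right)} = 399$ ($t{\left(F,v \right)} = \left(5 + \left(4 \cdot 3 + 4\right)\right) \left(31 - 12\right) = \left(5 + \left(12 + 4\right)\right) 19 = \left(5 + 16\right) 19 = 21 \cdot 19 = 399$)
$t{\left(O,-31 \right)} + 3089 = 399 + 3089 = 3488$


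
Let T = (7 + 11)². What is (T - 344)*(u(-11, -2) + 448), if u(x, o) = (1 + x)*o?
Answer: -9360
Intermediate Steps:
u(x, o) = o*(1 + x)
T = 324 (T = 18² = 324)
(T - 344)*(u(-11, -2) + 448) = (324 - 344)*(-2*(1 - 11) + 448) = -20*(-2*(-10) + 448) = -20*(20 + 448) = -20*468 = -9360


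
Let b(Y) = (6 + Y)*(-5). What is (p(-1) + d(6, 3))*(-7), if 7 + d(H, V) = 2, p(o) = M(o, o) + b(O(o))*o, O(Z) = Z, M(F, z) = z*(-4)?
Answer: -168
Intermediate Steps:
M(F, z) = -4*z
b(Y) = -30 - 5*Y
p(o) = -4*o + o*(-30 - 5*o) (p(o) = -4*o + (-30 - 5*o)*o = -4*o + o*(-30 - 5*o))
d(H, V) = -5 (d(H, V) = -7 + 2 = -5)
(p(-1) + d(6, 3))*(-7) = (-(-34 - 5*(-1)) - 5)*(-7) = (-(-34 + 5) - 5)*(-7) = (-1*(-29) - 5)*(-7) = (29 - 5)*(-7) = 24*(-7) = -168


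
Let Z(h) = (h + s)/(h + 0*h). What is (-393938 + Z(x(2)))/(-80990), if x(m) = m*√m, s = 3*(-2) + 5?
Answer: 393937/80990 + √2/323960 ≈ 4.8640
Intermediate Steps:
s = -1 (s = -6 + 5 = -1)
x(m) = m^(3/2)
Z(h) = (-1 + h)/h (Z(h) = (h - 1)/(h + 0*h) = (-1 + h)/(h + 0) = (-1 + h)/h)
(-393938 + Z(x(2)))/(-80990) = (-393938 + (-1 + 2^(3/2))/(2^(3/2)))/(-80990) = (-393938 + (-1 + 2*√2)/((2*√2)))*(-1/80990) = (-393938 + (√2/4)*(-1 + 2*√2))*(-1/80990) = (-393938 + √2*(-1 + 2*√2)/4)*(-1/80990) = 196969/40495 - √2*(-1 + 2*√2)/323960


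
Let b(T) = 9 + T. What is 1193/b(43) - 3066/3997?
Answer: 658427/29692 ≈ 22.175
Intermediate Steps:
1193/b(43) - 3066/3997 = 1193/(9 + 43) - 3066/3997 = 1193/52 - 3066*1/3997 = 1193*(1/52) - 438/571 = 1193/52 - 438/571 = 658427/29692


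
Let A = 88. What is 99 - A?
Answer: 11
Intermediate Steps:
99 - A = 99 - 1*88 = 99 - 88 = 11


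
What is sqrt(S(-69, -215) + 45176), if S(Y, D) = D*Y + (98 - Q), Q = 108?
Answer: sqrt(60001) ≈ 244.95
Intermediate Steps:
S(Y, D) = -10 + D*Y (S(Y, D) = D*Y + (98 - 1*108) = D*Y + (98 - 108) = D*Y - 10 = -10 + D*Y)
sqrt(S(-69, -215) + 45176) = sqrt((-10 - 215*(-69)) + 45176) = sqrt((-10 + 14835) + 45176) = sqrt(14825 + 45176) = sqrt(60001)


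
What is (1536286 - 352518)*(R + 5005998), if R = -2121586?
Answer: 3414474624416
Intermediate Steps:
(1536286 - 352518)*(R + 5005998) = (1536286 - 352518)*(-2121586 + 5005998) = 1183768*2884412 = 3414474624416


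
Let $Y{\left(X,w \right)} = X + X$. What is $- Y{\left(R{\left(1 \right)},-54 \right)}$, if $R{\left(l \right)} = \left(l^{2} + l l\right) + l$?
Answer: $-6$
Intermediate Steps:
$R{\left(l \right)} = l + 2 l^{2}$ ($R{\left(l \right)} = \left(l^{2} + l^{2}\right) + l = 2 l^{2} + l = l + 2 l^{2}$)
$Y{\left(X,w \right)} = 2 X$
$- Y{\left(R{\left(1 \right)},-54 \right)} = - 2 \cdot 1 \left(1 + 2 \cdot 1\right) = - 2 \cdot 1 \left(1 + 2\right) = - 2 \cdot 1 \cdot 3 = - 2 \cdot 3 = \left(-1\right) 6 = -6$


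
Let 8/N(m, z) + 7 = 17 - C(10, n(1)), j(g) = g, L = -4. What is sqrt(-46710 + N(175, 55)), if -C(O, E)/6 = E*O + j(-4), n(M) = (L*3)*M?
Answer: I*sqrt(6291324658)/367 ≈ 216.13*I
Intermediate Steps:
n(M) = -12*M (n(M) = (-4*3)*M = -12*M)
C(O, E) = 24 - 6*E*O (C(O, E) = -6*(E*O - 4) = -6*(-4 + E*O) = 24 - 6*E*O)
N(m, z) = -4/367 (N(m, z) = 8/(-7 + (17 - (24 - 6*(-12*1)*10))) = 8/(-7 + (17 - (24 - 6*(-12)*10))) = 8/(-7 + (17 - (24 + 720))) = 8/(-7 + (17 - 1*744)) = 8/(-7 + (17 - 744)) = 8/(-7 - 727) = 8/(-734) = 8*(-1/734) = -4/367)
sqrt(-46710 + N(175, 55)) = sqrt(-46710 - 4/367) = sqrt(-17142574/367) = I*sqrt(6291324658)/367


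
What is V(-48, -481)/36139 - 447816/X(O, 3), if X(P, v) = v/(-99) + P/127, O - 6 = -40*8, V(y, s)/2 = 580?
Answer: 67825573746224/379061971 ≈ 1.7893e+5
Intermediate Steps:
V(y, s) = 1160 (V(y, s) = 2*580 = 1160)
O = -314 (O = 6 - 40*8 = 6 - 320 = -314)
X(P, v) = -v/99 + P/127 (X(P, v) = v*(-1/99) + P*(1/127) = -v/99 + P/127)
V(-48, -481)/36139 - 447816/X(O, 3) = 1160/36139 - 447816/(-1/99*3 + (1/127)*(-314)) = 1160*(1/36139) - 447816/(-1/33 - 314/127) = 1160/36139 - 447816/(-10489/4191) = 1160/36139 - 447816*(-4191/10489) = 1160/36139 + 1876796856/10489 = 67825573746224/379061971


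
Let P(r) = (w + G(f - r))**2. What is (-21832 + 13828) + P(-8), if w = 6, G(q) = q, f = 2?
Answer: -7748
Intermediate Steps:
P(r) = (8 - r)**2 (P(r) = (6 + (2 - r))**2 = (8 - r)**2)
(-21832 + 13828) + P(-8) = (-21832 + 13828) + (-8 - 8)**2 = -8004 + (-16)**2 = -8004 + 256 = -7748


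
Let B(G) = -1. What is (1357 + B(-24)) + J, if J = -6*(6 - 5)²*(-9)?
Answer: 1410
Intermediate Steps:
J = 54 (J = -6*1²*(-9) = -6*1*(-9) = -6*(-9) = 54)
(1357 + B(-24)) + J = (1357 - 1) + 54 = 1356 + 54 = 1410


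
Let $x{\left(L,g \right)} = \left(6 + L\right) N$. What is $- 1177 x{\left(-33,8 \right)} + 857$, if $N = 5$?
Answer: $159752$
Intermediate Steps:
$x{\left(L,g \right)} = 30 + 5 L$ ($x{\left(L,g \right)} = \left(6 + L\right) 5 = 30 + 5 L$)
$- 1177 x{\left(-33,8 \right)} + 857 = - 1177 \left(30 + 5 \left(-33\right)\right) + 857 = - 1177 \left(30 - 165\right) + 857 = \left(-1177\right) \left(-135\right) + 857 = 158895 + 857 = 159752$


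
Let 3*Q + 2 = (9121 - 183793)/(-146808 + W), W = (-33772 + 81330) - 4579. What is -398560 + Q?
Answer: -124146291706/311487 ≈ -3.9856e+5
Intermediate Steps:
W = 42979 (W = 47558 - 4579 = 42979)
Q = -32986/311487 (Q = -2/3 + ((9121 - 183793)/(-146808 + 42979))/3 = -2/3 + (-174672/(-103829))/3 = -2/3 + (-174672*(-1/103829))/3 = -2/3 + (1/3)*(174672/103829) = -2/3 + 58224/103829 = -32986/311487 ≈ -0.10590)
-398560 + Q = -398560 - 32986/311487 = -124146291706/311487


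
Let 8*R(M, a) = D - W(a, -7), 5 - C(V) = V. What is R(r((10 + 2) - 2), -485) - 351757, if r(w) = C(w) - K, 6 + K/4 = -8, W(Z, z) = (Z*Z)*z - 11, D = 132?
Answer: -583669/4 ≈ -1.4592e+5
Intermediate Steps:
C(V) = 5 - V
W(Z, z) = -11 + z*Z² (W(Z, z) = Z²*z - 11 = z*Z² - 11 = -11 + z*Z²)
K = -56 (K = -24 + 4*(-8) = -24 - 32 = -56)
r(w) = 61 - w (r(w) = (5 - w) - 1*(-56) = (5 - w) + 56 = 61 - w)
R(M, a) = 143/8 + 7*a²/8 (R(M, a) = (132 - (-11 - 7*a²))/8 = (132 + (11 + 7*a²))/8 = (143 + 7*a²)/8 = 143/8 + 7*a²/8)
R(r((10 + 2) - 2), -485) - 351757 = (143/8 + (7/8)*(-485)²) - 351757 = (143/8 + (7/8)*235225) - 351757 = (143/8 + 1646575/8) - 351757 = 823359/4 - 351757 = -583669/4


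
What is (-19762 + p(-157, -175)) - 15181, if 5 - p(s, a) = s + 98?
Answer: -34879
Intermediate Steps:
p(s, a) = -93 - s (p(s, a) = 5 - (s + 98) = 5 - (98 + s) = 5 + (-98 - s) = -93 - s)
(-19762 + p(-157, -175)) - 15181 = (-19762 + (-93 - 1*(-157))) - 15181 = (-19762 + (-93 + 157)) - 15181 = (-19762 + 64) - 15181 = -19698 - 15181 = -34879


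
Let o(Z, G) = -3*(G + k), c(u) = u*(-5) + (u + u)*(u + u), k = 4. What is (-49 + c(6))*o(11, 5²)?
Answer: -5655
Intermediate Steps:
c(u) = -5*u + 4*u² (c(u) = -5*u + (2*u)*(2*u) = -5*u + 4*u²)
o(Z, G) = -12 - 3*G (o(Z, G) = -3*(G + 4) = -3*(4 + G) = -12 - 3*G)
(-49 + c(6))*o(11, 5²) = (-49 + 6*(-5 + 4*6))*(-12 - 3*5²) = (-49 + 6*(-5 + 24))*(-12 - 3*25) = (-49 + 6*19)*(-12 - 75) = (-49 + 114)*(-87) = 65*(-87) = -5655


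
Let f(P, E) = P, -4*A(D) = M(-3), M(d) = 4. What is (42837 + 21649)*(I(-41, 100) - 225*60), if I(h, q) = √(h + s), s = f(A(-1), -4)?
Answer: -870561000 + 64486*I*√42 ≈ -8.7056e+8 + 4.1792e+5*I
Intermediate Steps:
A(D) = -1 (A(D) = -¼*4 = -1)
s = -1
I(h, q) = √(-1 + h) (I(h, q) = √(h - 1) = √(-1 + h))
(42837 + 21649)*(I(-41, 100) - 225*60) = (42837 + 21649)*(√(-1 - 41) - 225*60) = 64486*(√(-42) - 13500) = 64486*(I*√42 - 13500) = 64486*(-13500 + I*√42) = -870561000 + 64486*I*√42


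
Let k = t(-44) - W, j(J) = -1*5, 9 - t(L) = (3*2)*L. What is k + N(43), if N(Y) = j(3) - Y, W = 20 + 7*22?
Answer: 51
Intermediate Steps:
t(L) = 9 - 6*L (t(L) = 9 - 3*2*L = 9 - 6*L)
W = 174 (W = 20 + 154 = 174)
j(J) = -5
N(Y) = -5 - Y
k = 99 (k = (9 - 6*(-44)) - 1*174 = (9 + 264) - 174 = 273 - 174 = 99)
k + N(43) = 99 + (-5 - 1*43) = 99 + (-5 - 43) = 99 - 48 = 51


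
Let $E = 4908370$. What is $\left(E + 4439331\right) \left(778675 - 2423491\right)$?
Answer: $-15375248168016$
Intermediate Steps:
$\left(E + 4439331\right) \left(778675 - 2423491\right) = \left(4908370 + 4439331\right) \left(778675 - 2423491\right) = 9347701 \left(-1644816\right) = -15375248168016$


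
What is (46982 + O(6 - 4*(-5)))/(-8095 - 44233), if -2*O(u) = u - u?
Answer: -23491/26164 ≈ -0.89784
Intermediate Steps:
O(u) = 0 (O(u) = -(u - u)/2 = -1/2*0 = 0)
(46982 + O(6 - 4*(-5)))/(-8095 - 44233) = (46982 + 0)/(-8095 - 44233) = 46982/(-52328) = 46982*(-1/52328) = -23491/26164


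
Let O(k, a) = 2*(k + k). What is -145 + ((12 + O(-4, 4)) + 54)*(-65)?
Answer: -3395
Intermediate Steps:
O(k, a) = 4*k (O(k, a) = 2*(2*k) = 4*k)
-145 + ((12 + O(-4, 4)) + 54)*(-65) = -145 + ((12 + 4*(-4)) + 54)*(-65) = -145 + ((12 - 16) + 54)*(-65) = -145 + (-4 + 54)*(-65) = -145 + 50*(-65) = -145 - 3250 = -3395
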